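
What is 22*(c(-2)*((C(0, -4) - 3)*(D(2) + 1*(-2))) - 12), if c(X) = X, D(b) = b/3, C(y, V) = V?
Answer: -2024/3 ≈ -674.67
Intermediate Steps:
D(b) = b/3 (D(b) = b*(⅓) = b/3)
22*(c(-2)*((C(0, -4) - 3)*(D(2) + 1*(-2))) - 12) = 22*(-2*(-4 - 3)*((⅓)*2 + 1*(-2)) - 12) = 22*(-(-14)*(⅔ - 2) - 12) = 22*(-(-14)*(-4)/3 - 12) = 22*(-2*28/3 - 12) = 22*(-56/3 - 12) = 22*(-92/3) = -2024/3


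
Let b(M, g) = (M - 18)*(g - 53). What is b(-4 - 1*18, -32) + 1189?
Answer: 4589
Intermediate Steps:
b(M, g) = (-53 + g)*(-18 + M) (b(M, g) = (-18 + M)*(-53 + g) = (-53 + g)*(-18 + M))
b(-4 - 1*18, -32) + 1189 = (954 - 53*(-4 - 1*18) - 18*(-32) + (-4 - 1*18)*(-32)) + 1189 = (954 - 53*(-4 - 18) + 576 + (-4 - 18)*(-32)) + 1189 = (954 - 53*(-22) + 576 - 22*(-32)) + 1189 = (954 + 1166 + 576 + 704) + 1189 = 3400 + 1189 = 4589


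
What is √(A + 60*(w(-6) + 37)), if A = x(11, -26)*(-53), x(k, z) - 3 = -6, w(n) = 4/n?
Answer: √2339 ≈ 48.363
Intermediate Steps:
x(k, z) = -3 (x(k, z) = 3 - 6 = -3)
A = 159 (A = -3*(-53) = 159)
√(A + 60*(w(-6) + 37)) = √(159 + 60*(4/(-6) + 37)) = √(159 + 60*(4*(-⅙) + 37)) = √(159 + 60*(-⅔ + 37)) = √(159 + 60*(109/3)) = √(159 + 2180) = √2339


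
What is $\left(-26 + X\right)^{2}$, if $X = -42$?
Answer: $4624$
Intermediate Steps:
$\left(-26 + X\right)^{2} = \left(-26 - 42\right)^{2} = \left(-68\right)^{2} = 4624$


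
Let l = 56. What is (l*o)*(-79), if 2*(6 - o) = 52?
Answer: 88480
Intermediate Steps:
o = -20 (o = 6 - ½*52 = 6 - 26 = -20)
(l*o)*(-79) = (56*(-20))*(-79) = -1120*(-79) = 88480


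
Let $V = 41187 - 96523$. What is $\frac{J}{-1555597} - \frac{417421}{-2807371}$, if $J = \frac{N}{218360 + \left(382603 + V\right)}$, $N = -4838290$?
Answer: $\frac{354310394495996889}{2382828353957155349} \approx 0.14869$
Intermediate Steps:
$V = -55336$ ($V = 41187 - 96523 = -55336$)
$J = - \frac{4838290}{545627}$ ($J = - \frac{4838290}{218360 + \left(382603 - 55336\right)} = - \frac{4838290}{218360 + 327267} = - \frac{4838290}{545627} \approx -8.8674$)
$\frac{J}{-1555597} - \frac{417421}{-2807371} = - \frac{4838290}{545627 \left(-1555597\right)} - \frac{417421}{-2807371} = \left(- \frac{4838290}{545627}\right) \left(- \frac{1}{1555597}\right) - - \frac{417421}{2807371} = \frac{4838290}{848775724319} + \frac{417421}{2807371} = \frac{354310394495996889}{2382828353957155349}$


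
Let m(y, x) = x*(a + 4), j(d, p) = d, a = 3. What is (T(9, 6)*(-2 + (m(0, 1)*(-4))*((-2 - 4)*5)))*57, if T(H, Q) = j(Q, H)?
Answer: 286596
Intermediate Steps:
T(H, Q) = Q
m(y, x) = 7*x (m(y, x) = x*(3 + 4) = x*7 = 7*x)
(T(9, 6)*(-2 + (m(0, 1)*(-4))*((-2 - 4)*5)))*57 = (6*(-2 + ((7*1)*(-4))*((-2 - 4)*5)))*57 = (6*(-2 + (7*(-4))*(-6*5)))*57 = (6*(-2 - 28*(-30)))*57 = (6*(-2 + 840))*57 = (6*838)*57 = 5028*57 = 286596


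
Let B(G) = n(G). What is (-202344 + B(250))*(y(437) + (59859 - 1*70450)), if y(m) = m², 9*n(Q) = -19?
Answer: -36498786830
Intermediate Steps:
n(Q) = -19/9 (n(Q) = (⅑)*(-19) = -19/9)
B(G) = -19/9
(-202344 + B(250))*(y(437) + (59859 - 1*70450)) = (-202344 - 19/9)*(437² + (59859 - 1*70450)) = -1821115*(190969 + (59859 - 70450))/9 = -1821115*(190969 - 10591)/9 = -1821115/9*180378 = -36498786830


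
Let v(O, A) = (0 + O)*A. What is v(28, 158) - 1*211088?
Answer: -206664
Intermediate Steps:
v(O, A) = A*O (v(O, A) = O*A = A*O)
v(28, 158) - 1*211088 = 158*28 - 1*211088 = 4424 - 211088 = -206664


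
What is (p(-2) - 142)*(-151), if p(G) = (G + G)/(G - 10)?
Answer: 64175/3 ≈ 21392.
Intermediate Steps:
p(G) = 2*G/(-10 + G) (p(G) = (2*G)/(-10 + G) = 2*G/(-10 + G))
(p(-2) - 142)*(-151) = (2*(-2)/(-10 - 2) - 142)*(-151) = (2*(-2)/(-12) - 142)*(-151) = (2*(-2)*(-1/12) - 142)*(-151) = (⅓ - 142)*(-151) = -425/3*(-151) = 64175/3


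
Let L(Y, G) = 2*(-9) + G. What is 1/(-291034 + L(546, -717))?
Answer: -1/291769 ≈ -3.4274e-6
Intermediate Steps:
L(Y, G) = -18 + G
1/(-291034 + L(546, -717)) = 1/(-291034 + (-18 - 717)) = 1/(-291034 - 735) = 1/(-291769) = -1/291769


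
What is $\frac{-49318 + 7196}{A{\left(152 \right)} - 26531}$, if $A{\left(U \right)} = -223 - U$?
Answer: $\frac{21061}{13453} \approx 1.5655$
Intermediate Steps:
$\frac{-49318 + 7196}{A{\left(152 \right)} - 26531} = \frac{-49318 + 7196}{\left(-223 - 152\right) - 26531} = - \frac{42122}{\left(-223 - 152\right) - 26531} = - \frac{42122}{-375 - 26531} = - \frac{42122}{-26906} = \left(-42122\right) \left(- \frac{1}{26906}\right) = \frac{21061}{13453}$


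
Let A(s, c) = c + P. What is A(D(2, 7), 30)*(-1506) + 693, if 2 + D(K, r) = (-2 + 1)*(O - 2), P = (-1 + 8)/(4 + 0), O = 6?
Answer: -94245/2 ≈ -47123.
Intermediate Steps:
P = 7/4 ≈ 1.7500
D(K, r) = -6 (D(K, r) = -2 + (-2 + 1)*(6 - 2) = -2 - 1*4 = -2 - 4 = -6)
A(s, c) = 7/4 + c (A(s, c) = c + 7/4 = 7/4 + c)
A(D(2, 7), 30)*(-1506) + 693 = (7/4 + 30)*(-1506) + 693 = (127/4)*(-1506) + 693 = -95631/2 + 693 = -94245/2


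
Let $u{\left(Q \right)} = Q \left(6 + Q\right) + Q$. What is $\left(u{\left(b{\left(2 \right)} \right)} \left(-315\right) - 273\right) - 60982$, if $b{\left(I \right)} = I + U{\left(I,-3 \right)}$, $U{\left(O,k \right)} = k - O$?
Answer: $-57475$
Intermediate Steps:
$b{\left(I \right)} = -3$ ($b{\left(I \right)} = I - \left(3 + I\right) = -3$)
$u{\left(Q \right)} = Q + Q \left(6 + Q\right)$
$\left(u{\left(b{\left(2 \right)} \right)} \left(-315\right) - 273\right) - 60982 = \left(- 3 \left(7 - 3\right) \left(-315\right) - 273\right) - 60982 = \left(\left(-3\right) 4 \left(-315\right) - 273\right) - 60982 = \left(\left(-12\right) \left(-315\right) - 273\right) - 60982 = \left(3780 - 273\right) - 60982 = 3507 - 60982 = -57475$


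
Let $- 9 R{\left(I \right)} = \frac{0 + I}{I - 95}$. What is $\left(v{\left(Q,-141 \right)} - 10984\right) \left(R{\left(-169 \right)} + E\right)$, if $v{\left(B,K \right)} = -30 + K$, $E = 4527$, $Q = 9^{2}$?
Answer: $- \frac{119982990365}{2376} \approx -5.0498 \cdot 10^{7}$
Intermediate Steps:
$Q = 81$
$R{\left(I \right)} = - \frac{I}{9 \left(-95 + I\right)}$ ($R{\left(I \right)} = - \frac{\left(0 + I\right) \frac{1}{I - 95}}{9} = - \frac{I \frac{1}{-95 + I}}{9} = - \frac{I}{9 \left(-95 + I\right)}$)
$\left(v{\left(Q,-141 \right)} - 10984\right) \left(R{\left(-169 \right)} + E\right) = \left(\left(-30 - 141\right) - 10984\right) \left(\left(-1\right) \left(-169\right) \frac{1}{-855 + 9 \left(-169\right)} + 4527\right) = \left(-171 - 10984\right) \left(\left(-1\right) \left(-169\right) \frac{1}{-855 - 1521} + 4527\right) = - 11155 \left(\left(-1\right) \left(-169\right) \frac{1}{-2376} + 4527\right) = - 11155 \left(\left(-1\right) \left(-169\right) \left(- \frac{1}{2376}\right) + 4527\right) = - 11155 \left(- \frac{169}{2376} + 4527\right) = \left(-11155\right) \frac{10755983}{2376} = - \frac{119982990365}{2376}$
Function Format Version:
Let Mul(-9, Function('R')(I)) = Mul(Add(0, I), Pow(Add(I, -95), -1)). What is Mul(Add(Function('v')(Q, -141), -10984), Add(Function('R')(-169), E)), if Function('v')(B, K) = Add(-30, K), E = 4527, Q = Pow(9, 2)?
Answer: Rational(-119982990365, 2376) ≈ -5.0498e+7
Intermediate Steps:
Q = 81
Function('R')(I) = Mul(Rational(-1, 9), I, Pow(Add(-95, I), -1)) (Function('R')(I) = Mul(Rational(-1, 9), Mul(Add(0, I), Pow(Add(I, -95), -1))) = Mul(Rational(-1, 9), Mul(I, Pow(Add(-95, I), -1))) = Mul(Rational(-1, 9), I, Pow(Add(-95, I), -1)))
Mul(Add(Function('v')(Q, -141), -10984), Add(Function('R')(-169), E)) = Mul(Add(Add(-30, -141), -10984), Add(Mul(-1, -169, Pow(Add(-855, Mul(9, -169)), -1)), 4527)) = Mul(Add(-171, -10984), Add(Mul(-1, -169, Pow(Add(-855, -1521), -1)), 4527)) = Mul(-11155, Add(Mul(-1, -169, Pow(-2376, -1)), 4527)) = Mul(-11155, Add(Mul(-1, -169, Rational(-1, 2376)), 4527)) = Mul(-11155, Add(Rational(-169, 2376), 4527)) = Mul(-11155, Rational(10755983, 2376)) = Rational(-119982990365, 2376)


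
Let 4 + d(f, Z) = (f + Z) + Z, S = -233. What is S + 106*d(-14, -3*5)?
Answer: -5321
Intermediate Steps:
d(f, Z) = -4 + f + 2*Z (d(f, Z) = -4 + ((f + Z) + Z) = -4 + ((Z + f) + Z) = -4 + (f + 2*Z) = -4 + f + 2*Z)
S + 106*d(-14, -3*5) = -233 + 106*(-4 - 14 + 2*(-3*5)) = -233 + 106*(-4 - 14 + 2*(-15)) = -233 + 106*(-4 - 14 - 30) = -233 + 106*(-48) = -233 - 5088 = -5321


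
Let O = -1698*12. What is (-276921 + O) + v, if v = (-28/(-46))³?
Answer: -3617209855/12167 ≈ -2.9730e+5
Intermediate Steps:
v = 2744/12167 (v = (-28*(-1/46))³ = (14/23)³ = 2744/12167 ≈ 0.22553)
O = -20376
(-276921 + O) + v = (-276921 - 20376) + 2744/12167 = -297297 + 2744/12167 = -3617209855/12167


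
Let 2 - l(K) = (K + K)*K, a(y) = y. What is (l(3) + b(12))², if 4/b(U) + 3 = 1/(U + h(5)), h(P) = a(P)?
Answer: 188356/625 ≈ 301.37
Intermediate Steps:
l(K) = 2 - 2*K² (l(K) = 2 - (K + K)*K = 2 - 2*K*K = 2 - 2*K²)
h(P) = P
b(U) = 4/(-3 + 1/(5 + U)) (b(U) = 4/(-3 + 1/(U + 5)) = 4/(-3 + 1/(5 + U)))
(l(3) + b(12))² = ((2 - 2*3²) + 4*(-5 - 1*12)/(14 + 3*12))² = ((2 - 2*9) + 4*(-5 - 12)/(14 + 36))² = ((2 - 18) + 4*(-17)/50)² = (-16 + 4*(1/50)*(-17))² = (-16 - 34/25)² = (-434/25)² = 188356/625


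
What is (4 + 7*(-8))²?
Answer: 2704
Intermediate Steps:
(4 + 7*(-8))² = (4 - 56)² = (-52)² = 2704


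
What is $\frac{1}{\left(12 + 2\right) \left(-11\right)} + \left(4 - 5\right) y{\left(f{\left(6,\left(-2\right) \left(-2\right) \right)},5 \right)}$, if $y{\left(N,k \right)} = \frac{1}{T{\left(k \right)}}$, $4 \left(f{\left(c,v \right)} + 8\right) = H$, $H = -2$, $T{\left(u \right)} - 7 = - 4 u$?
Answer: $\frac{141}{2002} \approx 0.07043$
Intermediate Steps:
$T{\left(u \right)} = 7 - 4 u$
$f{\left(c,v \right)} = - \frac{17}{2}$ ($f{\left(c,v \right)} = -8 + \frac{1}{4} \left(-2\right) = -8 - \frac{1}{2} = - \frac{17}{2}$)
$y{\left(N,k \right)} = \frac{1}{7 - 4 k}$
$\frac{1}{\left(12 + 2\right) \left(-11\right)} + \left(4 - 5\right) y{\left(f{\left(6,\left(-2\right) \left(-2\right) \right)},5 \right)} = \frac{1}{\left(12 + 2\right) \left(-11\right)} + \left(4 - 5\right) \left(- \frac{1}{-7 + 4 \cdot 5}\right) = \frac{1}{14} \left(- \frac{1}{11}\right) + \left(4 - 5\right) \left(- \frac{1}{-7 + 20}\right) = \frac{1}{14} \left(- \frac{1}{11}\right) - - \frac{1}{13} = - \frac{1}{154} - \left(-1\right) \frac{1}{13} = - \frac{1}{154} - - \frac{1}{13} = - \frac{1}{154} + \frac{1}{13} = \frac{141}{2002}$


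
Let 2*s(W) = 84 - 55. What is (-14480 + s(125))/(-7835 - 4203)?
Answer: 28931/24076 ≈ 1.2017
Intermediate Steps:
s(W) = 29/2 (s(W) = (84 - 55)/2 = (½)*29 = 29/2)
(-14480 + s(125))/(-7835 - 4203) = (-14480 + 29/2)/(-7835 - 4203) = -28931/2/(-12038) = -28931/2*(-1/12038) = 28931/24076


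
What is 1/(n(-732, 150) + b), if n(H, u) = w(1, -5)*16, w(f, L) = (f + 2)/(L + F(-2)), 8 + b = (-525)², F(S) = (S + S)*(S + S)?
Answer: 11/3031835 ≈ 3.6282e-6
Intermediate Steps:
F(S) = 4*S² (F(S) = (2*S)*(2*S) = 4*S²)
b = 275617 (b = -8 + (-525)² = -8 + 275625 = 275617)
w(f, L) = (2 + f)/(16 + L) (w(f, L) = (f + 2)/(L + 4*(-2)²) = (2 + f)/(L + 4*4) = (2 + f)/(L + 16) = (2 + f)/(16 + L))
n(H, u) = 48/11 (n(H, u) = ((2 + 1)/(16 - 5))*16 = (3/11)*16 = 48/11)
1/(n(-732, 150) + b) = 1/(48/11 + 275617) = 1/(3031835/11) = 11/3031835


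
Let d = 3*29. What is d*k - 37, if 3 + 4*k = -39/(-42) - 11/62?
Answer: -18643/217 ≈ -85.912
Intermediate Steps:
k = -122/217 (k = -3/4 + (-39/(-42) - 11/62)/4 = -3/4 + (-39*(-1/42) - 11*1/62)/4 = -3/4 + (13/14 - 11/62)/4 = -3/4 + (1/4)*(163/217) = -3/4 + 163/868 = -122/217 ≈ -0.56221)
d = 87
d*k - 37 = 87*(-122/217) - 37 = -10614/217 - 37 = -18643/217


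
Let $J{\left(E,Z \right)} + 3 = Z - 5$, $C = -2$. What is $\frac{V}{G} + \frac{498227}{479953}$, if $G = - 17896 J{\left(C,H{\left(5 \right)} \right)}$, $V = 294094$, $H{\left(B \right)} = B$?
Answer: $\frac{83950054379}{12883858332} \approx 6.5159$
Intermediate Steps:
$J{\left(E,Z \right)} = -8 + Z$ ($J{\left(E,Z \right)} = -3 + \left(Z - 5\right) = -3 + \left(-5 + Z\right) = -8 + Z$)
$G = 53688$ ($G = - 17896 \left(-8 + 5\right) = \left(-17896\right) \left(-3\right) = 53688$)
$\frac{V}{G} + \frac{498227}{479953} = \frac{294094}{53688} + \frac{498227}{479953} = 294094 \cdot \frac{1}{53688} + 498227 \cdot \frac{1}{479953} = \frac{147047}{26844} + \frac{498227}{479953} = \frac{83950054379}{12883858332}$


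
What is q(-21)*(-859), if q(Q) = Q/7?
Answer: 2577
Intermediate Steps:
q(Q) = Q/7 (q(Q) = Q*(⅐) = Q/7)
q(-21)*(-859) = ((⅐)*(-21))*(-859) = -3*(-859) = 2577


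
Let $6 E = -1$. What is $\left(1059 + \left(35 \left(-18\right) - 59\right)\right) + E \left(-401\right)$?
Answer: $\frac{2621}{6} \approx 436.83$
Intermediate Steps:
$E = - \frac{1}{6}$ ($E = \frac{1}{6} \left(-1\right) = - \frac{1}{6} \approx -0.16667$)
$\left(1059 + \left(35 \left(-18\right) - 59\right)\right) + E \left(-401\right) = \left(1059 + \left(35 \left(-18\right) - 59\right)\right) - - \frac{401}{6} = \left(1059 - 689\right) + \frac{401}{6} = 370 + \frac{401}{6} = \frac{2621}{6}$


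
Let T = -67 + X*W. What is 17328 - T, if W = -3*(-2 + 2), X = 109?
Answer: 17395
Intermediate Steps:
W = 0 (W = -3*0 = 0)
T = -67 (T = -67 + 109*0 = -67 + 0 = -67)
17328 - T = 17328 - 1*(-67) = 17328 + 67 = 17395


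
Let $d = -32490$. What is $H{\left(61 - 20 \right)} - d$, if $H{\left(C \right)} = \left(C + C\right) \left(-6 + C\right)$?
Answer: $35360$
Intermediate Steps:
$H{\left(C \right)} = 2 C \left(-6 + C\right)$
$H{\left(61 - 20 \right)} - d = 2 \left(61 - 20\right) \left(-6 + \left(61 - 20\right)\right) - -32490 = 2 \left(61 - 20\right) \left(-6 + \left(61 - 20\right)\right) + 32490 = 2 \cdot 41 \left(-6 + 41\right) + 32490 = 2 \cdot 41 \cdot 35 + 32490 = 2870 + 32490 = 35360$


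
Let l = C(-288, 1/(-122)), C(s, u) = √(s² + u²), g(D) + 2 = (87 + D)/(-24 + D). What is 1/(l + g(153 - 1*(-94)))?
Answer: 371742784/61392178212417 + 6066938*√1234538497/61392178212417 ≈ 0.0034783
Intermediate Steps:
g(D) = -2 + (87 + D)/(-24 + D)
l = √1234538497/122 (l = √((-288)² + (1/(-122))²) = √(82944 + (-1/122)²) = √(82944 + 1/14884) = √(1234538497/14884) = √1234538497/122 ≈ 288.00)
1/(l + g(153 - 1*(-94))) = 1/(√1234538497/122 + (135 - (153 - 1*(-94)))/(-24 + (153 - 1*(-94)))) = 1/(√1234538497/122 + (135 - (153 + 94))/(-24 + (153 + 94))) = 1/(√1234538497/122 + (135 - 1*247)/(-24 + 247)) = 1/(√1234538497/122 + (135 - 247)/223) = 1/(√1234538497/122 + (1/223)*(-112)) = 1/(√1234538497/122 - 112/223) = 1/(-112/223 + √1234538497/122)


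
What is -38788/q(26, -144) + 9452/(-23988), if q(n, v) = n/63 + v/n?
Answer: 95249505005/12587703 ≈ 7566.9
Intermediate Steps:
q(n, v) = n/63 + v/n (q(n, v) = n*(1/63) + v/n = n/63 + v/n)
-38788/q(26, -144) + 9452/(-23988) = -38788/((1/63)*26 - 144/26) + 9452/(-23988) = -38788/(26/63 - 144*1/26) + 9452*(-1/23988) = -38788/(26/63 - 72/13) - 2363/5997 = -38788/(-4198/819) - 2363/5997 = -38788*(-819/4198) - 2363/5997 = 15883686/2099 - 2363/5997 = 95249505005/12587703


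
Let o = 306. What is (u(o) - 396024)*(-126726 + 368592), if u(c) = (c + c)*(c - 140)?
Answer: -71213090112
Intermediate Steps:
u(c) = 2*c*(-140 + c) (u(c) = (2*c)*(-140 + c) = 2*c*(-140 + c))
(u(o) - 396024)*(-126726 + 368592) = (2*306*(-140 + 306) - 396024)*(-126726 + 368592) = (2*306*166 - 396024)*241866 = (101592 - 396024)*241866 = -294432*241866 = -71213090112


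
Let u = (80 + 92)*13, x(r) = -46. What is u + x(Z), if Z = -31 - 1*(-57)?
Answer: 2190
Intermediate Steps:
Z = 26 (Z = -31 + 57 = 26)
u = 2236 (u = 172*13 = 2236)
u + x(Z) = 2236 - 46 = 2190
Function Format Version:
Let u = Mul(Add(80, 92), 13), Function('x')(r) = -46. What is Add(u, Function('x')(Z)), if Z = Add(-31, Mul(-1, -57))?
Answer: 2190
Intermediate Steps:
Z = 26 (Z = Add(-31, 57) = 26)
u = 2236 (u = Mul(172, 13) = 2236)
Add(u, Function('x')(Z)) = Add(2236, -46) = 2190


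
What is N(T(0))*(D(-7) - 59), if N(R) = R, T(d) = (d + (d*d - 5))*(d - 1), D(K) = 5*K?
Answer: -470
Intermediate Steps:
T(d) = (-1 + d)*(-5 + d + d²) (T(d) = (d + (d² - 5))*(-1 + d) = (d + (-5 + d²))*(-1 + d) = (-5 + d + d²)*(-1 + d) = (-1 + d)*(-5 + d + d²))
N(T(0))*(D(-7) - 59) = (5 + 0³ - 6*0)*(5*(-7) - 59) = (5 + 0 + 0)*(-35 - 59) = 5*(-94) = -470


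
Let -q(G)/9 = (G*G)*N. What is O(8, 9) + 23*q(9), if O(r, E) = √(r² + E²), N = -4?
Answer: 67068 + √145 ≈ 67080.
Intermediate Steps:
O(r, E) = √(E² + r²)
q(G) = 36*G² (q(G) = -9*G*G*(-4) = -9*G²*(-4) = -(-36)*G² = 36*G²)
O(8, 9) + 23*q(9) = √(9² + 8²) + 23*(36*9²) = √(81 + 64) + 23*(36*81) = √145 + 23*2916 = √145 + 67068 = 67068 + √145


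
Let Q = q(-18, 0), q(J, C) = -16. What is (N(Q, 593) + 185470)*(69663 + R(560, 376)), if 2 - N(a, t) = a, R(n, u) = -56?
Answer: 12911263216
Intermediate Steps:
Q = -16
N(a, t) = 2 - a
(N(Q, 593) + 185470)*(69663 + R(560, 376)) = ((2 - 1*(-16)) + 185470)*(69663 - 56) = ((2 + 16) + 185470)*69607 = (18 + 185470)*69607 = 185488*69607 = 12911263216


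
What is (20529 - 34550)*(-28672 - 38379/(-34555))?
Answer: 13890921308201/34555 ≈ 4.0199e+8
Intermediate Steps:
(20529 - 34550)*(-28672 - 38379/(-34555)) = -14021*(-28672 - 38379*(-1/34555)) = -14021*(-28672 + 38379/34555) = -14021*(-990722581/34555) = 13890921308201/34555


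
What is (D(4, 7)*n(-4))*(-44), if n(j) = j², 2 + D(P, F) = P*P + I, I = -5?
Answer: -6336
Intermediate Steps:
D(P, F) = -7 + P² (D(P, F) = -2 + (P*P - 5) = -2 + (P² - 5) = -2 + (-5 + P²) = -7 + P²)
(D(4, 7)*n(-4))*(-44) = ((-7 + 4²)*(-4)²)*(-44) = ((-7 + 16)*16)*(-44) = (9*16)*(-44) = 144*(-44) = -6336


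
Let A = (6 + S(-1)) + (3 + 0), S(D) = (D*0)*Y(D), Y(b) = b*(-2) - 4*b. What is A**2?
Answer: 81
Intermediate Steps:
Y(b) = -6*b (Y(b) = -2*b - 4*b = -6*b)
S(D) = 0 (S(D) = (D*0)*(-6*D) = 0*(-6*D) = 0)
A = 9 (A = (6 + 0) + (3 + 0) = 6 + 3 = 9)
A**2 = 9**2 = 81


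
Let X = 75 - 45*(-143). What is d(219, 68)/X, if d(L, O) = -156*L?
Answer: -5694/1085 ≈ -5.2479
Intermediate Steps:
X = 6510 (X = 75 + 6435 = 6510)
d(219, 68)/X = -156*219/6510 = -34164*1/6510 = -5694/1085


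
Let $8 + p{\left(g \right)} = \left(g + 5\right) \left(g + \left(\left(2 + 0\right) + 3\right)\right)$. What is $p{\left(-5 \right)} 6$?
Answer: $-48$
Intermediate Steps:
$p{\left(g \right)} = -8 + \left(5 + g\right)^{2}$ ($p{\left(g \right)} = -8 + \left(g + 5\right) \left(g + \left(\left(2 + 0\right) + 3\right)\right) = -8 + \left(5 + g\right) \left(g + \left(2 + 3\right)\right) = -8 + \left(5 + g\right) \left(g + 5\right) = -8 + \left(5 + g\right) \left(5 + g\right) = -8 + \left(5 + g\right)^{2}$)
$p{\left(-5 \right)} 6 = \left(-8 + \left(5 - 5\right)^{2}\right) 6 = \left(-8 + 0^{2}\right) 6 = \left(-8 + 0\right) 6 = \left(-8\right) 6 = -48$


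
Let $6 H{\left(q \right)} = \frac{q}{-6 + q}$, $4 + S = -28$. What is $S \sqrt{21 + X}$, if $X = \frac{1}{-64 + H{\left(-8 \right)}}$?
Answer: $- \frac{48 \sqrt{4199118}}{671} \approx -146.59$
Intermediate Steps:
$S = -32$ ($S = -4 - 28 = -32$)
$H{\left(q \right)} = \frac{q}{6 \left(-6 + q\right)}$ ($H{\left(q \right)} = \frac{\frac{1}{-6 + q} q}{6} = \frac{q \frac{1}{-6 + q}}{6} = \frac{q}{6 \left(-6 + q\right)}$)
$X = - \frac{21}{1342}$ ($X = \frac{1}{-64 + \frac{1}{6} \left(-8\right) \frac{1}{-6 - 8}} = \frac{1}{-64 + \frac{1}{6} \left(-8\right) \frac{1}{-14}} = \frac{1}{-64 + \frac{1}{6} \left(-8\right) \left(- \frac{1}{14}\right)} = \frac{1}{-64 + \frac{2}{21}} = \frac{1}{- \frac{1342}{21}} = - \frac{21}{1342} \approx -0.015648$)
$S \sqrt{21 + X} = - 32 \sqrt{21 - \frac{21}{1342}} = - 32 \sqrt{\frac{28161}{1342}} = - 32 \frac{3 \sqrt{4199118}}{1342} = - \frac{48 \sqrt{4199118}}{671}$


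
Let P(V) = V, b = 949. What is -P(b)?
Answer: -949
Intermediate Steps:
-P(b) = -1*949 = -949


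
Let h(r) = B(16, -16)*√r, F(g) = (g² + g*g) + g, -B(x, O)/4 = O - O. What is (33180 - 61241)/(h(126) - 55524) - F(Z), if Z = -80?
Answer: -706237219/55524 ≈ -12720.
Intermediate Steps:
B(x, O) = 0 (B(x, O) = -4*(O - O) = -4*0 = 0)
F(g) = g + 2*g² (F(g) = (g² + g²) + g = 2*g² + g = g + 2*g²)
h(r) = 0 (h(r) = 0*√r = 0)
(33180 - 61241)/(h(126) - 55524) - F(Z) = (33180 - 61241)/(0 - 55524) - (-80)*(1 + 2*(-80)) = -28061/(-55524) - (-80)*(1 - 160) = -28061*(-1/55524) - (-80)*(-159) = 28061/55524 - 1*12720 = 28061/55524 - 12720 = -706237219/55524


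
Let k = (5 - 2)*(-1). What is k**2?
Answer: 9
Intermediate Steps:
k = -3 (k = 3*(-1) = -3)
k**2 = (-3)**2 = 9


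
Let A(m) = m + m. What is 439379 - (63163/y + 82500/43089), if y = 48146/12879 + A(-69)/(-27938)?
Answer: 4086714575842563706/9672620515375 ≈ 4.2250e+5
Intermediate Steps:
A(m) = 2*m
y = 673440125/179906751 (y = 48146/12879 + (2*(-69))/(-27938) = 48146*(1/12879) - 138*(-1/27938) = 48146/12879 + 69/13969 = 673440125/179906751 ≈ 3.7433)
439379 - (63163/y + 82500/43089) = 439379 - (63163/(673440125/179906751) + 82500/43089) = 439379 - (63163*(179906751/673440125) + 82500*(1/43089)) = 439379 - (11363450113413/673440125 + 27500/14363) = 439379 - 1*163231753582388419/9672620515375 = 439379 - 163231753582388419/9672620515375 = 4086714575842563706/9672620515375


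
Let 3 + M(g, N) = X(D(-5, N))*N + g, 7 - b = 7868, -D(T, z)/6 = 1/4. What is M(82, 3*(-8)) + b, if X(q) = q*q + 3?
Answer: -7908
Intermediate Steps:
D(T, z) = -3/2 (D(T, z) = -6/4 = -6*¼ = -3/2)
b = -7861 (b = 7 - 1*7868 = 7 - 7868 = -7861)
X(q) = 3 + q² (X(q) = q² + 3 = 3 + q²)
M(g, N) = -3 + g + 21*N/4 (M(g, N) = -3 + ((3 + (-3/2)²)*N + g) = -3 + ((3 + 9/4)*N + g) = -3 + (21*N/4 + g) = -3 + (g + 21*N/4) = -3 + g + 21*N/4)
M(82, 3*(-8)) + b = (-3 + 82 + 21*(3*(-8))/4) - 7861 = (-3 + 82 + (21/4)*(-24)) - 7861 = (-3 + 82 - 126) - 7861 = -47 - 7861 = -7908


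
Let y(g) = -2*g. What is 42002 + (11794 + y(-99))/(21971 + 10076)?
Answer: 1346050086/32047 ≈ 42002.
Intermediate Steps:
42002 + (11794 + y(-99))/(21971 + 10076) = 42002 + (11794 - 2*(-99))/(21971 + 10076) = 42002 + (11794 + 198)/32047 = 42002 + 11992*(1/32047) = 42002 + 11992/32047 = 1346050086/32047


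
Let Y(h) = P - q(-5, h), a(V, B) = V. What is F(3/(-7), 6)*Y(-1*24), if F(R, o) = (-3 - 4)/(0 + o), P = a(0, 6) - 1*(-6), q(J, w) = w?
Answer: -35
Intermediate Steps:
P = 6 (P = 0 - 1*(-6) = 0 + 6 = 6)
F(R, o) = -7/o
Y(h) = 6 - h
F(3/(-7), 6)*Y(-1*24) = (-7/6)*(6 - (-1)*24) = (-7*⅙)*(6 - 1*(-24)) = -7*(6 + 24)/6 = -7/6*30 = -35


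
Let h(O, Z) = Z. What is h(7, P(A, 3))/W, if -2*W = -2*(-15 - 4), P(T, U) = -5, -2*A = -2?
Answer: 5/19 ≈ 0.26316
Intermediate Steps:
A = 1 (A = -½*(-2) = 1)
W = -19 (W = -(-1)*(-15 - 4) = -(-1)*(-19) = -½*38 = -19)
h(7, P(A, 3))/W = -5/(-19) = -5*(-1/19) = 5/19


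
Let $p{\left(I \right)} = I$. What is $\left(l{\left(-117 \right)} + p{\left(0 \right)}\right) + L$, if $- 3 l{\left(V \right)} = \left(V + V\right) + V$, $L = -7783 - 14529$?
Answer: $-22195$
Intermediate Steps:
$L = -22312$
$l{\left(V \right)} = - V$ ($l{\left(V \right)} = - \frac{\left(V + V\right) + V}{3} = - \frac{2 V + V}{3} = - \frac{3 V}{3} = - V$)
$\left(l{\left(-117 \right)} + p{\left(0 \right)}\right) + L = \left(\left(-1\right) \left(-117\right) + 0\right) - 22312 = \left(117 + 0\right) - 22312 = 117 - 22312 = -22195$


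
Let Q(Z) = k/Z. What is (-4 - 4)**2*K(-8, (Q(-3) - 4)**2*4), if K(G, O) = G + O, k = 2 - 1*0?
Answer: 45568/9 ≈ 5063.1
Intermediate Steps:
k = 2 (k = 2 + 0 = 2)
Q(Z) = 2/Z
(-4 - 4)**2*K(-8, (Q(-3) - 4)**2*4) = (-4 - 4)**2*(-8 + (2/(-3) - 4)**2*4) = (-8)**2*(-8 + (2*(-1/3) - 4)**2*4) = 64*(-8 + (-2/3 - 4)**2*4) = 64*(-8 + (-14/3)**2*4) = 64*(-8 + (196/9)*4) = 64*(-8 + 784/9) = 64*(712/9) = 45568/9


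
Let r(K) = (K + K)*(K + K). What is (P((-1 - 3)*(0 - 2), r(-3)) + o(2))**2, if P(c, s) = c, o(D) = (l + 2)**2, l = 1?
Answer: 289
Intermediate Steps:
r(K) = 4*K**2 (r(K) = (2*K)*(2*K) = 4*K**2)
o(D) = 9 (o(D) = (1 + 2)**2 = 3**2 = 9)
(P((-1 - 3)*(0 - 2), r(-3)) + o(2))**2 = ((-1 - 3)*(0 - 2) + 9)**2 = (-4*(-2) + 9)**2 = (8 + 9)**2 = 17**2 = 289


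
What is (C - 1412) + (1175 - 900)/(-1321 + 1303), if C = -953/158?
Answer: -1019083/711 ≈ -1433.3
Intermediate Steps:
C = -953/158 (C = -953*1/158 = -953/158 ≈ -6.0316)
(C - 1412) + (1175 - 900)/(-1321 + 1303) = (-953/158 - 1412) + (1175 - 900)/(-1321 + 1303) = -224049/158 + 275/(-18) = -224049/158 + 275*(-1/18) = -224049/158 - 275/18 = -1019083/711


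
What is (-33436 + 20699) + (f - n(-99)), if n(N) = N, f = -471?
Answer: -13109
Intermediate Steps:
(-33436 + 20699) + (f - n(-99)) = (-33436 + 20699) + (-471 - 1*(-99)) = -12737 + (-471 + 99) = -12737 - 372 = -13109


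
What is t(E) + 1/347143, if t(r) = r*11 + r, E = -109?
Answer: -454063043/347143 ≈ -1308.0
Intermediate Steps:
t(r) = 12*r (t(r) = 11*r + r = 12*r)
t(E) + 1/347143 = 12*(-109) + 1/347143 = -1308 + 1/347143 = -454063043/347143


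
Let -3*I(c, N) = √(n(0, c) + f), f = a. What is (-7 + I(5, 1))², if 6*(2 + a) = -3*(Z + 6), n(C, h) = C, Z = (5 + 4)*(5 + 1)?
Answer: 409/9 + 56*I*√2/3 ≈ 45.444 + 26.399*I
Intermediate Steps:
Z = 54 (Z = 9*6 = 54)
a = -32 (a = -2 + (-3*(54 + 6))/6 = -2 + (-3*60)/6 = -2 + (⅙)*(-180) = -2 - 30 = -32)
f = -32
I(c, N) = -4*I*√2/3 (I(c, N) = -√(0 - 32)/3 = -4*I*√2/3)
(-7 + I(5, 1))² = (-7 - 4*I*√2/3)²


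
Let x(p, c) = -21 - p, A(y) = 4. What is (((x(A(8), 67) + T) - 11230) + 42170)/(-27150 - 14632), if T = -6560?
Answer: -24355/41782 ≈ -0.58291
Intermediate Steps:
(((x(A(8), 67) + T) - 11230) + 42170)/(-27150 - 14632) = ((((-21 - 1*4) - 6560) - 11230) + 42170)/(-27150 - 14632) = ((((-21 - 4) - 6560) - 11230) + 42170)/(-41782) = (((-25 - 6560) - 11230) + 42170)*(-1/41782) = ((-6585 - 11230) + 42170)*(-1/41782) = (-17815 + 42170)*(-1/41782) = 24355*(-1/41782) = -24355/41782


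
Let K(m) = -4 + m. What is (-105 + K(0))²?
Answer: 11881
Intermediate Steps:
(-105 + K(0))² = (-105 + (-4 + 0))² = (-105 - 4)² = (-109)² = 11881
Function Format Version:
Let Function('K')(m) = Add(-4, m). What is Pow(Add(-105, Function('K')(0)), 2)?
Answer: 11881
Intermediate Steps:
Pow(Add(-105, Function('K')(0)), 2) = Pow(Add(-105, Add(-4, 0)), 2) = Pow(Add(-105, -4), 2) = Pow(-109, 2) = 11881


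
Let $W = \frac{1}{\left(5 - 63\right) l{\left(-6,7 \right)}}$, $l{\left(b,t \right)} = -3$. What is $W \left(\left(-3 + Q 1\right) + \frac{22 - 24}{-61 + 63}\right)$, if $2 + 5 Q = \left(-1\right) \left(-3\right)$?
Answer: $- \frac{19}{870} \approx -0.021839$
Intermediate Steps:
$Q = \frac{1}{5}$ ($Q = - \frac{2}{5} + \frac{\left(-1\right) \left(-3\right)}{5} = - \frac{2}{5} + \frac{1}{5} \cdot 3 = - \frac{2}{5} + \frac{3}{5} = \frac{1}{5} \approx 0.2$)
$W = \frac{1}{174}$ ($W = \frac{1}{\left(5 - 63\right) \left(-3\right)} = \frac{1}{-58} \left(- \frac{1}{3}\right) = \left(- \frac{1}{58}\right) \left(- \frac{1}{3}\right) = \frac{1}{174} \approx 0.0057471$)
$W \left(\left(-3 + Q 1\right) + \frac{22 - 24}{-61 + 63}\right) = \frac{\left(-3 + \frac{1}{5} \cdot 1\right) + \frac{22 - 24}{-61 + 63}}{174} = \frac{\left(-3 + \frac{1}{5}\right) - \frac{2}{2}}{174} = \frac{- \frac{14}{5} - 1}{174} = \frac{1}{174} \left(- \frac{19}{5}\right) = - \frac{19}{870}$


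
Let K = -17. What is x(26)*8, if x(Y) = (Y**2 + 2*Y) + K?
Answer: 5688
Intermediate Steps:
x(Y) = -17 + Y**2 + 2*Y (x(Y) = (Y**2 + 2*Y) - 17 = -17 + Y**2 + 2*Y)
x(26)*8 = (-17 + 26**2 + 2*26)*8 = (-17 + 676 + 52)*8 = 711*8 = 5688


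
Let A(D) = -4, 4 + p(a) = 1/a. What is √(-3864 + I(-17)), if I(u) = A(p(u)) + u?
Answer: I*√3885 ≈ 62.33*I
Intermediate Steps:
p(a) = -4 + 1/a
I(u) = -4 + u
√(-3864 + I(-17)) = √(-3864 + (-4 - 17)) = √(-3864 - 21) = √(-3885) = I*√3885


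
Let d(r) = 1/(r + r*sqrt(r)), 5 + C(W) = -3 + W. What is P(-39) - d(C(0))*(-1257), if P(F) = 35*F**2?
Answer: 3*(-141541*I + 283920*sqrt(2))/(8*(-I + 2*sqrt(2))) ≈ 53218.0 + 49.38*I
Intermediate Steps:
C(W) = -8 + W (C(W) = -5 + (-3 + W) = -8 + W)
d(r) = 1/(r + r**(3/2))
P(-39) - d(C(0))*(-1257) = 35*(-39)**2 - 1/((-8 + 0) + (-8 + 0)**(3/2))*(-1257) = 35*1521 - 1/(-8 + (-8)**(3/2))*(-1257) = 53235 - 1/(-8 - 16*I*sqrt(2))*(-1257) = 53235 + 1257/(-8 - 16*I*sqrt(2))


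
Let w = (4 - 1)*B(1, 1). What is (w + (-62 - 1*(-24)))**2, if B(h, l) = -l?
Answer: 1681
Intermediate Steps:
w = -3 (w = (4 - 1)*(-1*1) = 3*(-1) = -3)
(w + (-62 - 1*(-24)))**2 = (-3 + (-62 - 1*(-24)))**2 = (-3 + (-62 + 24))**2 = (-3 - 38)**2 = (-41)**2 = 1681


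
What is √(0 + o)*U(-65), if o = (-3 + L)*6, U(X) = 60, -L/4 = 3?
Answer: 180*I*√10 ≈ 569.21*I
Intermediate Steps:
L = -12 (L = -4*3 = -12)
o = -90 (o = (-3 - 12)*6 = -15*6 = -90)
√(0 + o)*U(-65) = √(0 - 90)*60 = √(-90)*60 = (3*I*√10)*60 = 180*I*√10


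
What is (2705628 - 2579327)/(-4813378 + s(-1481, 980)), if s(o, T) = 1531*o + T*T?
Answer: -126301/6120389 ≈ -0.020636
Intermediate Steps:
s(o, T) = T² + 1531*o (s(o, T) = 1531*o + T² = T² + 1531*o)
(2705628 - 2579327)/(-4813378 + s(-1481, 980)) = (2705628 - 2579327)/(-4813378 + (980² + 1531*(-1481))) = 126301/(-4813378 + (960400 - 2267411)) = 126301/(-4813378 - 1307011) = 126301/(-6120389) = 126301*(-1/6120389) = -126301/6120389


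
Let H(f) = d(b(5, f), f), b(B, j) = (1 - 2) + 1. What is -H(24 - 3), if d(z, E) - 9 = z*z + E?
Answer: -30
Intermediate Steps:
b(B, j) = 0 (b(B, j) = -1 + 1 = 0)
d(z, E) = 9 + E + z² (d(z, E) = 9 + (z*z + E) = 9 + (z² + E) = 9 + (E + z²) = 9 + E + z²)
H(f) = 9 + f (H(f) = 9 + f + 0² = 9 + f + 0 = 9 + f)
-H(24 - 3) = -(9 + (24 - 3)) = -(9 + 21) = -1*30 = -30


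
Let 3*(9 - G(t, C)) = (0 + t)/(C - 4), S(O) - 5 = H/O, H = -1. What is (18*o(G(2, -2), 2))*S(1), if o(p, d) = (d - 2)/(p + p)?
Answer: 0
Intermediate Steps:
S(O) = 5 - 1/O
G(t, C) = 9 - t/(3*(-4 + C)) (G(t, C) = 9 - (0 + t)/(3*(C - 4)) = 9 - t/(3*(-4 + C)))
o(p, d) = (-2 + d)/(2*p) (o(p, d) = (-2 + d)/((2*p)) = (-2 + d)*(1/(2*p)) = (-2 + d)/(2*p))
(18*o(G(2, -2), 2))*S(1) = (18*((-2 + 2)/(2*(((-108 - 1*2 + 27*(-2))/(3*(-4 - 2)))))))*(5 - 1/1) = (18*((½)*0/((⅓)*(-108 - 2 - 54)/(-6))))*(5 - 1*1) = (18*((½)*0/((⅓)*(-⅙)*(-164))))*(5 - 1) = (18*((½)*0/(82/9)))*4 = (18*((½)*(9/82)*0))*4 = (18*0)*4 = 0*4 = 0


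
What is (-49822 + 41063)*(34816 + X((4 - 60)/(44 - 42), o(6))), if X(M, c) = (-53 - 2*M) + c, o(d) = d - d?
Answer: -304979621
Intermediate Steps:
o(d) = 0
X(M, c) = -53 + c - 2*M
(-49822 + 41063)*(34816 + X((4 - 60)/(44 - 42), o(6))) = (-49822 + 41063)*(34816 + (-53 + 0 - 2*(4 - 60)/(44 - 42))) = -8759*(34816 + (-53 + 0 - (-112)/2)) = -8759*(34816 + (-53 + 0 - 2*(-28))) = -8759*(34816 + (-53 + 0 + 56)) = -8759*(34816 + 3) = -8759*34819 = -304979621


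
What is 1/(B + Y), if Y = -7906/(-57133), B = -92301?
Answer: -57133/5273425127 ≈ -1.0834e-5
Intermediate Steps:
Y = 7906/57133 (Y = -7906*(-1/57133) = 7906/57133 ≈ 0.13838)
1/(B + Y) = 1/(-92301 + 7906/57133) = 1/(-5273425127/57133) = -57133/5273425127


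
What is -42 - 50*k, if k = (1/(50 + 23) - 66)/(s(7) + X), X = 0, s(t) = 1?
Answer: 237784/73 ≈ 3257.3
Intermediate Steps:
k = -4817/73 (k = (1/(50 + 23) - 66)/(1 + 0) = (1/73 - 66)/1 = (1/73 - 66)*1 = -4817/73*1 = -4817/73 ≈ -65.986)
-42 - 50*k = -42 - 50*(-4817/73) = -42 + 240850/73 = 237784/73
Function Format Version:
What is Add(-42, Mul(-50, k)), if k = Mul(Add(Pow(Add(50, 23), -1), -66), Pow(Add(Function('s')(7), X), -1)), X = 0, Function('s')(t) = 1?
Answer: Rational(237784, 73) ≈ 3257.3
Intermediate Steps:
k = Rational(-4817, 73) (k = Mul(Add(Pow(Add(50, 23), -1), -66), Pow(Add(1, 0), -1)) = Mul(Add(Pow(73, -1), -66), Pow(1, -1)) = Mul(Add(Rational(1, 73), -66), 1) = Mul(Rational(-4817, 73), 1) = Rational(-4817, 73) ≈ -65.986)
Add(-42, Mul(-50, k)) = Add(-42, Mul(-50, Rational(-4817, 73))) = Add(-42, Rational(240850, 73)) = Rational(237784, 73)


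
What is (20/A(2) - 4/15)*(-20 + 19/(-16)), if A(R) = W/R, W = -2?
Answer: 2147/5 ≈ 429.40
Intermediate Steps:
A(R) = -2/R
(20/A(2) - 4/15)*(-20 + 19/(-16)) = (20/((-2/2)) - 4/15)*(-20 + 19/(-16)) = (20/((-2*½)) - 4*1/15)*(-20 + 19*(-1/16)) = (20/(-1) - 4/15)*(-20 - 19/16) = (20*(-1) - 4/15)*(-339/16) = (-20 - 4/15)*(-339/16) = -304/15*(-339/16) = 2147/5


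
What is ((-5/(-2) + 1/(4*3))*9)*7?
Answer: 651/4 ≈ 162.75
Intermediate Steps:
((-5/(-2) + 1/(4*3))*9)*7 = ((-5*(-½) + 1/12)*9)*7 = ((5/2 + 1*(1/12))*9)*7 = ((5/2 + 1/12)*9)*7 = ((31/12)*9)*7 = (93/4)*7 = 651/4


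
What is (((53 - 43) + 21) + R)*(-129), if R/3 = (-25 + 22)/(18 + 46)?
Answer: -254775/64 ≈ -3980.9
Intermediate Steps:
R = -9/64 (R = 3*((-25 + 22)/(18 + 46)) = 3*(-3/64) = -9/64 ≈ -0.14063)
(((53 - 43) + 21) + R)*(-129) = (((53 - 43) + 21) - 9/64)*(-129) = ((10 + 21) - 9/64)*(-129) = (31 - 9/64)*(-129) = (1975/64)*(-129) = -254775/64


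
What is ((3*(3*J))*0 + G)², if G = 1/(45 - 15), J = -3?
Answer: 1/900 ≈ 0.0011111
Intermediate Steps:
G = 1/30 ≈ 0.033333
((3*(3*J))*0 + G)² = ((3*(3*(-3)))*0 + 1/30)² = ((3*(-9))*0 + 1/30)² = (-27*0 + 1/30)² = (0 + 1/30)² = (1/30)² = 1/900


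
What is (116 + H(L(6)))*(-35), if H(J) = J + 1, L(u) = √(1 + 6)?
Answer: -4095 - 35*√7 ≈ -4187.6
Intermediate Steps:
L(u) = √7
H(J) = 1 + J
(116 + H(L(6)))*(-35) = (116 + (1 + √7))*(-35) = (117 + √7)*(-35) = -4095 - 35*√7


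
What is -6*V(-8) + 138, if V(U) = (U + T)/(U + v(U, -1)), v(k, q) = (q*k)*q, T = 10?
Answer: 555/4 ≈ 138.75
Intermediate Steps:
v(k, q) = k*q**2 (v(k, q) = (k*q)*q = k*q**2)
V(U) = (10 + U)/(2*U) (V(U) = (U + 10)/(U + U*(-1)**2) = (10 + U)/(U + U*1) = (10 + U)/(U + U) = (10 + U)/((2*U)) = (10 + U)*(1/(2*U)) = (10 + U)/(2*U))
-6*V(-8) + 138 = -3*(10 - 8)/(-8) + 138 = -3*(-1)*2/8 + 138 = -6*(-1/8) + 138 = 3/4 + 138 = 555/4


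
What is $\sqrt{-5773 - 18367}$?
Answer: $2 i \sqrt{6035} \approx 155.37 i$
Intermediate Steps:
$\sqrt{-5773 - 18367} = \sqrt{-24140} = 2 i \sqrt{6035}$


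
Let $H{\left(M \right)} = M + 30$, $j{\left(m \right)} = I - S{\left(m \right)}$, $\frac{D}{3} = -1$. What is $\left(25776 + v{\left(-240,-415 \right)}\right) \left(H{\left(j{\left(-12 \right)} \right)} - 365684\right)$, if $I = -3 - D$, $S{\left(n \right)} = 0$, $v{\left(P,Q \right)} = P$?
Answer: $-9337340544$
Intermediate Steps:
$D = -3$ ($D = 3 \left(-1\right) = -3$)
$I = 0$ ($I = -3 - -3 = -3 + 3 = 0$)
$j{\left(m \right)} = 0$ ($j{\left(m \right)} = 0 - 0 = 0 + 0 = 0$)
$H{\left(M \right)} = 30 + M$
$\left(25776 + v{\left(-240,-415 \right)}\right) \left(H{\left(j{\left(-12 \right)} \right)} - 365684\right) = \left(25776 - 240\right) \left(\left(30 + 0\right) - 365684\right) = 25536 \left(30 - 365684\right) = 25536 \left(-365654\right) = -9337340544$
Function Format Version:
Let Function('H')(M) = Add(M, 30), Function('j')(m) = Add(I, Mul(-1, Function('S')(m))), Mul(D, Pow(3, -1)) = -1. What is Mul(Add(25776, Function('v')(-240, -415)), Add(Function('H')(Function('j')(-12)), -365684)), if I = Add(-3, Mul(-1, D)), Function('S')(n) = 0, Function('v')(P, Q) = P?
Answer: -9337340544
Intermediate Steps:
D = -3 (D = Mul(3, -1) = -3)
I = 0 (I = Add(-3, Mul(-1, -3)) = Add(-3, 3) = 0)
Function('j')(m) = 0 (Function('j')(m) = Add(0, Mul(-1, 0)) = Add(0, 0) = 0)
Function('H')(M) = Add(30, M)
Mul(Add(25776, Function('v')(-240, -415)), Add(Function('H')(Function('j')(-12)), -365684)) = Mul(Add(25776, -240), Add(Add(30, 0), -365684)) = Mul(25536, Add(30, -365684)) = Mul(25536, -365654) = -9337340544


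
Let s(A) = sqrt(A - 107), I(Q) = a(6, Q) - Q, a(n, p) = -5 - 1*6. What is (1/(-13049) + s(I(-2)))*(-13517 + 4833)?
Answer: 8684/13049 - 17368*I*sqrt(29) ≈ 0.66549 - 93530.0*I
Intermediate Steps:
a(n, p) = -11 (a(n, p) = -5 - 6 = -11)
I(Q) = -11 - Q
s(A) = sqrt(-107 + A)
(1/(-13049) + s(I(-2)))*(-13517 + 4833) = (1/(-13049) + sqrt(-107 + (-11 - 1*(-2))))*(-13517 + 4833) = (-1/13049 + sqrt(-107 + (-11 + 2)))*(-8684) = (-1/13049 + sqrt(-107 - 9))*(-8684) = (-1/13049 + sqrt(-116))*(-8684) = (-1/13049 + 2*I*sqrt(29))*(-8684) = 8684/13049 - 17368*I*sqrt(29)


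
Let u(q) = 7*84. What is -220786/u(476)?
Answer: -110393/294 ≈ -375.49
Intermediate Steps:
u(q) = 588
-220786/u(476) = -220786/588 = -220786*1/588 = -110393/294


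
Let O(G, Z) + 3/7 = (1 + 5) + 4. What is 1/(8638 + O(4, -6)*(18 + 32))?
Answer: 7/63816 ≈ 0.00010969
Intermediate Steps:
O(G, Z) = 67/7 (O(G, Z) = -3/7 + ((1 + 5) + 4) = -3/7 + (6 + 4) = -3/7 + 10 = 67/7)
1/(8638 + O(4, -6)*(18 + 32)) = 1/(8638 + 67*(18 + 32)/7) = 1/(8638 + (67/7)*50) = 1/(8638 + 3350/7) = 1/(63816/7) = 7/63816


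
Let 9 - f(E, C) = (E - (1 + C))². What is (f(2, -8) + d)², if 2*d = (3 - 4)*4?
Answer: 5476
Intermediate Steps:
f(E, C) = 9 - (-1 + E - C)² (f(E, C) = 9 - (E - (1 + C))² = 9 - (E + (-1 - C))² = 9 - (-1 + E - C)²)
d = -2 (d = ((3 - 4)*4)/2 = (-1*4)/2 = (½)*(-4) = -2)
(f(2, -8) + d)² = ((9 - (1 - 8 - 1*2)²) - 2)² = ((9 - (1 - 8 - 2)²) - 2)² = ((9 - 1*(-9)²) - 2)² = ((9 - 1*81) - 2)² = ((9 - 81) - 2)² = (-72 - 2)² = (-74)² = 5476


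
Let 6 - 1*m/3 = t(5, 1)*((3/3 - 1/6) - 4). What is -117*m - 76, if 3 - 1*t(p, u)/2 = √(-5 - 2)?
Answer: -8851 + 2223*I*√7 ≈ -8851.0 + 5881.5*I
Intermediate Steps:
t(p, u) = 6 - 2*I*√7 (t(p, u) = 6 - 2*√(-5 - 2) = 6 - 2*I*√7)
m = 75 - 19*I*√7 (m = 18 - 3*(6 - 2*I*√7)*((3/3 - 1/6) - 4) = 18 - 3*(6 - 2*I*√7)*((3*(⅓) - 1*⅙) - 4) = 18 - 3*(6 - 2*I*√7)*((1 - ⅙) - 4) = 18 - 3*(6 - 2*I*√7)*(⅚ - 4) = 18 - 3*(6 - 2*I*√7)*(-19)/6 = 18 - 3*(-19 + 19*I*√7/3) = 18 + (57 - 19*I*√7) = 75 - 19*I*√7 ≈ 75.0 - 50.269*I)
-117*m - 76 = -117*(75 - 19*I*√7) - 76 = (-8775 + 2223*I*√7) - 76 = -8851 + 2223*I*√7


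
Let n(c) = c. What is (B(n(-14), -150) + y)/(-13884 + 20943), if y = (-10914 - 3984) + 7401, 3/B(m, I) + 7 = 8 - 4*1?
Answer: -7498/7059 ≈ -1.0622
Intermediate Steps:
B(m, I) = -1 (B(m, I) = 3/(-7 + (8 - 4*1)) = 3/(-7 + (8 - 4)) = 3/(-7 + 4) = 3/(-3) = 3*(-⅓) = -1)
y = -7497 (y = -14898 + 7401 = -7497)
(B(n(-14), -150) + y)/(-13884 + 20943) = (-1 - 7497)/(-13884 + 20943) = -7498/7059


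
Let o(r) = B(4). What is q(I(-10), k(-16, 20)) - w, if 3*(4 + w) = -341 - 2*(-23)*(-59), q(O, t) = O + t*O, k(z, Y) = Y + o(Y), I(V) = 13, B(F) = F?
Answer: 4042/3 ≈ 1347.3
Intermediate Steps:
o(r) = 4
k(z, Y) = 4 + Y (k(z, Y) = Y + 4 = 4 + Y)
q(O, t) = O + O*t
w = -3067/3 (w = -4 + (-341 - 2*(-23)*(-59))/3 = -4 + (-341 + 46*(-59))/3 = -4 + (-341 - 2714)/3 = -4 + (⅓)*(-3055) = -4 - 3055/3 = -3067/3 ≈ -1022.3)
q(I(-10), k(-16, 20)) - w = 13*(1 + (4 + 20)) - 1*(-3067/3) = 13*(1 + 24) + 3067/3 = 13*25 + 3067/3 = 325 + 3067/3 = 4042/3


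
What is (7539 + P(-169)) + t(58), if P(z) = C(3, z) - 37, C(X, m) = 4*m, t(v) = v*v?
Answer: 10190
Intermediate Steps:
t(v) = v²
P(z) = -37 + 4*z (P(z) = 4*z - 37 = -37 + 4*z)
(7539 + P(-169)) + t(58) = (7539 + (-37 + 4*(-169))) + 58² = (7539 + (-37 - 676)) + 3364 = (7539 - 713) + 3364 = 6826 + 3364 = 10190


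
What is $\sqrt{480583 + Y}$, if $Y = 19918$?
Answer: $\sqrt{500501} \approx 707.46$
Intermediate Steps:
$\sqrt{480583 + Y} = \sqrt{480583 + 19918} = \sqrt{500501}$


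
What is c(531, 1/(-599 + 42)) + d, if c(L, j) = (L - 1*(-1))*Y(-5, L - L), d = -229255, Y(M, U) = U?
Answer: -229255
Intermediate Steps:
c(L, j) = 0 (c(L, j) = (L - 1*(-1))*(L - L) = (L + 1)*0 = (1 + L)*0 = 0)
c(531, 1/(-599 + 42)) + d = 0 - 229255 = -229255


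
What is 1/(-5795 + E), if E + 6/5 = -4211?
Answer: -5/50036 ≈ -9.9928e-5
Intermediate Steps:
E = -21061/5 (E = -6/5 - 4211 = -21061/5 ≈ -4212.2)
1/(-5795 + E) = 1/(-5795 - 21061/5) = 1/(-50036/5) = -5/50036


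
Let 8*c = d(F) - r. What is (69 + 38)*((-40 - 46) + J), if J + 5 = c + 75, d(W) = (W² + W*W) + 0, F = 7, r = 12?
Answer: -2247/4 ≈ -561.75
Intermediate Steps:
d(W) = 2*W² (d(W) = (W² + W²) + 0 = 2*W² + 0 = 2*W²)
c = 43/4 (c = (2*7² - 1*12)/8 = (2*49 - 12)/8 = (98 - 12)/8 = (⅛)*86 = 43/4 ≈ 10.750)
J = 323/4 (J = -5 + (43/4 + 75) = -5 + 343/4 = 323/4 ≈ 80.750)
(69 + 38)*((-40 - 46) + J) = (69 + 38)*((-40 - 46) + 323/4) = 107*(-86 + 323/4) = 107*(-21/4) = -2247/4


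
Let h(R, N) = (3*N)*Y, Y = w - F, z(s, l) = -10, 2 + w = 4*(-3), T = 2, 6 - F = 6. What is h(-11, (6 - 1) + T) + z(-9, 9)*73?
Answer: -1024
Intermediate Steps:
F = 0 (F = 6 - 1*6 = 6 - 6 = 0)
w = -14 (w = -2 + 4*(-3) = -2 - 12 = -14)
Y = -14 (Y = -14 - 1*0 = -14 + 0 = -14)
h(R, N) = -42*N (h(R, N) = (3*N)*(-14) = -42*N)
h(-11, (6 - 1) + T) + z(-9, 9)*73 = -42*((6 - 1) + 2) - 10*73 = -42*(5 + 2) - 730 = -42*7 - 730 = -294 - 730 = -1024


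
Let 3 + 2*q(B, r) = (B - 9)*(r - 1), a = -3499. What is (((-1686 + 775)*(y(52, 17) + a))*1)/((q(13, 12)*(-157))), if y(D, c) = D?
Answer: -6280434/6437 ≈ -975.68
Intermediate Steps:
q(B, r) = -3/2 + (-1 + r)*(-9 + B)/2 (q(B, r) = -3/2 + ((B - 9)*(r - 1))/2 = -3/2 + ((-9 + B)*(-1 + r))/2 = -3/2 + ((-1 + r)*(-9 + B))/2 = -3/2 + (-1 + r)*(-9 + B)/2)
(((-1686 + 775)*(y(52, 17) + a))*1)/((q(13, 12)*(-157))) = (((-1686 + 775)*(52 - 3499))*1)/(((3 - 9/2*12 - ½*13 + (½)*13*12)*(-157))) = (-911*(-3447)*1)/(((3 - 54 - 13/2 + 78)*(-157))) = (3140217*1)/(((41/2)*(-157))) = 3140217/(-6437/2) = 3140217*(-2/6437) = -6280434/6437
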